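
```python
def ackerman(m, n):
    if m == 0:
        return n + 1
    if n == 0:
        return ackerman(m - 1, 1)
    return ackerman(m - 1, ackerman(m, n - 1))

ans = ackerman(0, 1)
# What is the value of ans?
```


ackerman(0, 1)
m == 0: return 1 + 1 = 2
= 2


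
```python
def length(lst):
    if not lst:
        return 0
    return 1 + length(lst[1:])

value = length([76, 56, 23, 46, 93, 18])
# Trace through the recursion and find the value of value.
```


length([76, 56, 23, 46, 93, 18])
= 1 + length([56, 23, 46, 93, 18])
= 1 + 1 + length([23, 46, 93, 18])
= 1 + 1 + 1 + length([46, 93, 18])
= 1 + 1 + 1 + 1 + length([93, 18])
= 1 + 1 + 1 + 1 + 1 + length([18])
= 1 + 1 + 1 + 1 + 1 + 1 + length([])
= 1 + 1 + 1 + 1 + 1 + 1 + 0
= 6


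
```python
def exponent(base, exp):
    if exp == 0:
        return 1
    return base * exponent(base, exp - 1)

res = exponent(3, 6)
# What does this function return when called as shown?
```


exponent(3, 6)
= 3 * exponent(3, 5)
= 3 * 3 * exponent(3, 4)
= 3 * 3 * 3 * exponent(3, 3)
= 3 * 3 * 3 * 3 * exponent(3, 2)
= 3 * 3 * 3 * 3 * 3 * exponent(3, 1)
= 3 * 3 * 3 * 3 * 3 * 3 * exponent(3, 0)
= 3 * 3 * 3 * 3 * 3 * 3 * 1
= 729


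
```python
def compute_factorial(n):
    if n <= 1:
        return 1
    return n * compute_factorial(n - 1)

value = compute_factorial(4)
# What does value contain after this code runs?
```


compute_factorial(4)
= 4 * compute_factorial(3)
= 4 * 3 * compute_factorial(2)
= 4 * 3 * 2 * compute_factorial(1)
= 4 * 3 * 2 * 1
= 24


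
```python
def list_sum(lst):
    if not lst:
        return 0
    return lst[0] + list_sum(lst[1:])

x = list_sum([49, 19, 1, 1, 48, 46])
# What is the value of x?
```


list_sum([49, 19, 1, 1, 48, 46])
= 49 + list_sum([19, 1, 1, 48, 46])
= 49 + 19 + list_sum([1, 1, 48, 46])
= 49 + 19 + 1 + list_sum([1, 48, 46])
= 49 + 19 + 1 + 1 + list_sum([48, 46])
= 49 + 19 + 1 + 1 + 48 + list_sum([46])
= 49 + 19 + 1 + 1 + 48 + 46 + list_sum([])
= 49 + 19 + 1 + 1 + 48 + 46 + 0
= 164


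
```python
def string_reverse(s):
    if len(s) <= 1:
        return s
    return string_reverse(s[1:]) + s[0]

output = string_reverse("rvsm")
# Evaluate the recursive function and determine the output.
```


string_reverse("rvsm")
= string_reverse("vsm") + "r"
= string_reverse("sm") + "v" + "r"
= string_reverse("m") + "s" + "v" + "r"
= "m" + "s" + "v" + "r"
= "msvr"


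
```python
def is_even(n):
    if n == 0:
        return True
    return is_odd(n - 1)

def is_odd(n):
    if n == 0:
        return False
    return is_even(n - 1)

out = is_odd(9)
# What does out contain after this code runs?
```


is_odd(9)
= is_even(8)
= is_odd(7)
= is_even(6)
= is_odd(5)
= is_even(4)
= is_odd(3)
= is_even(2)
= is_odd(1)
= is_even(0)
n == 0: return True
= True


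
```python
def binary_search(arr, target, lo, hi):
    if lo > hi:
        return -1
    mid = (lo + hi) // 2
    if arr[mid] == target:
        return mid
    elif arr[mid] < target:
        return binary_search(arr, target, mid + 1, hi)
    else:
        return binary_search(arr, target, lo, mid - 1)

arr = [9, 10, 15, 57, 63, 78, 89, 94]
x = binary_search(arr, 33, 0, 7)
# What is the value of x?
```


binary_search(arr, 33, 0, 7)
lo=0, hi=7, mid=3, arr[mid]=57
57 > 33, search left half
lo=0, hi=2, mid=1, arr[mid]=10
10 < 33, search right half
lo=2, hi=2, mid=2, arr[mid]=15
15 < 33, search right half
lo > hi, target not found, return -1
= -1


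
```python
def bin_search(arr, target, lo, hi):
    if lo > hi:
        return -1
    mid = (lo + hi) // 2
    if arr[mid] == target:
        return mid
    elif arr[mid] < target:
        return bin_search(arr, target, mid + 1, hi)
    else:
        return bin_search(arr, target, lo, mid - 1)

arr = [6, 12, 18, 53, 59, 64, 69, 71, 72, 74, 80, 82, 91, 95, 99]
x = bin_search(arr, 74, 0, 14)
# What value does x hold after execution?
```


bin_search(arr, 74, 0, 14)
lo=0, hi=14, mid=7, arr[mid]=71
71 < 74, search right half
lo=8, hi=14, mid=11, arr[mid]=82
82 > 74, search left half
lo=8, hi=10, mid=9, arr[mid]=74
arr[9] == 74, found at index 9
= 9


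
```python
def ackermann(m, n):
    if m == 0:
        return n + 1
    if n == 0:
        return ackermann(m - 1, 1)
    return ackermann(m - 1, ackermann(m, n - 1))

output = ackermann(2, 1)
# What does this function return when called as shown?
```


ackermann(2, 1)
= ackermann(1, ackermann(2, 0))
First compute ackermann(2, 0) = 3
= ackermann(1, 3)
= 5


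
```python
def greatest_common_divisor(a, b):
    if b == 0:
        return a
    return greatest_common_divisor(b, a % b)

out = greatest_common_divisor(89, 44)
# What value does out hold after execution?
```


greatest_common_divisor(89, 44)
= greatest_common_divisor(44, 89 % 44) = greatest_common_divisor(44, 1)
= greatest_common_divisor(1, 44 % 1) = greatest_common_divisor(1, 0)
b == 0, return a = 1


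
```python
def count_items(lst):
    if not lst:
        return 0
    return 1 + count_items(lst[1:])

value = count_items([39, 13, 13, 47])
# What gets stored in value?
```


count_items([39, 13, 13, 47])
= 1 + count_items([13, 13, 47])
= 1 + 1 + count_items([13, 47])
= 1 + 1 + 1 + count_items([47])
= 1 + 1 + 1 + 1 + count_items([])
= 1 + 1 + 1 + 1 + 0
= 4


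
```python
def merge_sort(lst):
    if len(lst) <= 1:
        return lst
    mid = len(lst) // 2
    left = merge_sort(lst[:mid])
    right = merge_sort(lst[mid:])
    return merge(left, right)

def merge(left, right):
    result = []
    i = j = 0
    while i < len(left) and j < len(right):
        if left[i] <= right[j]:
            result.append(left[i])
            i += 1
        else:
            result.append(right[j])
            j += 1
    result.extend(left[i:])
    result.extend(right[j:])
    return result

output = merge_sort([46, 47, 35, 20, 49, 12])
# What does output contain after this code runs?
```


merge_sort([46, 47, 35, 20, 49, 12])
Split into [46, 47, 35] and [20, 49, 12]
Left sorted: [35, 46, 47]
Right sorted: [12, 20, 49]
Merge [35, 46, 47] and [12, 20, 49]
= [12, 20, 35, 46, 47, 49]


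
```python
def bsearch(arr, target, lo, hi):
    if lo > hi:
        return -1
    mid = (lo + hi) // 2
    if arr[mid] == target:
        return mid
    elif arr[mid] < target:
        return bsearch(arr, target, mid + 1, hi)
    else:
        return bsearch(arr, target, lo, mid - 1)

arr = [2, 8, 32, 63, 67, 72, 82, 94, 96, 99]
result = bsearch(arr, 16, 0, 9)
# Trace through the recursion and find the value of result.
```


bsearch(arr, 16, 0, 9)
lo=0, hi=9, mid=4, arr[mid]=67
67 > 16, search left half
lo=0, hi=3, mid=1, arr[mid]=8
8 < 16, search right half
lo=2, hi=3, mid=2, arr[mid]=32
32 > 16, search left half
lo > hi, target not found, return -1
= -1


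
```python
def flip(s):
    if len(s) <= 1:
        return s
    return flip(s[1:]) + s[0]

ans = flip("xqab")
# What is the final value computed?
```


flip("xqab")
= flip("qab") + "x"
= flip("ab") + "q" + "x"
= flip("b") + "a" + "q" + "x"
= "b" + "a" + "q" + "x"
= "baqx"


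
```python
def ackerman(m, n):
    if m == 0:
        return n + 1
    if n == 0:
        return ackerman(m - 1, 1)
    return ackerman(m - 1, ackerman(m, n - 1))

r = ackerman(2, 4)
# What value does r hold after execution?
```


ackerman(2, 4)
= ackerman(1, ackerman(2, 3))
First compute ackerman(2, 3) = 9
= ackerman(1, 9)
= 11


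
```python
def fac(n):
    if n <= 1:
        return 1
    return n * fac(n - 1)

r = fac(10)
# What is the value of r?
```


fac(10)
= 10 * fac(9)
= 10 * 9 * fac(8)
= 10 * 9 * 8 * fac(7)
= 10 * 9 * 8 * 7 * fac(6)
= 10 * 9 * 8 * 7 * 6 * fac(5)
= 10 * 9 * 8 * 7 * 6 * 5 * fac(4)
= 10 * 9 * 8 * 7 * 6 * 5 * 4 * fac(3)
= 10 * 9 * 8 * 7 * 6 * 5 * 4 * 3 * fac(2)
= 10 * 9 * 8 * 7 * 6 * 5 * 4 * 3 * 2 * fac(1)
= 10 * 9 * 8 * 7 * 6 * 5 * 4 * 3 * 2 * 1
= 3628800


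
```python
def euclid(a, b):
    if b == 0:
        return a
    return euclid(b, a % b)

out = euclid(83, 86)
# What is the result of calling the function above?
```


euclid(83, 86)
= euclid(86, 83 % 86) = euclid(86, 83)
= euclid(83, 86 % 83) = euclid(83, 3)
= euclid(3, 83 % 3) = euclid(3, 2)
= euclid(2, 3 % 2) = euclid(2, 1)
= euclid(1, 2 % 1) = euclid(1, 0)
b == 0, return a = 1


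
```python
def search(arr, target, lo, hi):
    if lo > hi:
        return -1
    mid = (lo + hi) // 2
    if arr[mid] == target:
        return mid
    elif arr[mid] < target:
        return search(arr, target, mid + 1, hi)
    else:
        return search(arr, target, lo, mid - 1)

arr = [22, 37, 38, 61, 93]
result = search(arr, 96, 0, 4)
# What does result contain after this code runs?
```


search(arr, 96, 0, 4)
lo=0, hi=4, mid=2, arr[mid]=38
38 < 96, search right half
lo=3, hi=4, mid=3, arr[mid]=61
61 < 96, search right half
lo=4, hi=4, mid=4, arr[mid]=93
93 < 96, search right half
lo > hi, target not found, return -1
= -1


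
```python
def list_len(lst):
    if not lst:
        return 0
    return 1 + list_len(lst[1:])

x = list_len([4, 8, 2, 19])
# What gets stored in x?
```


list_len([4, 8, 2, 19])
= 1 + list_len([8, 2, 19])
= 1 + 1 + list_len([2, 19])
= 1 + 1 + 1 + list_len([19])
= 1 + 1 + 1 + 1 + list_len([])
= 1 + 1 + 1 + 1 + 0
= 4


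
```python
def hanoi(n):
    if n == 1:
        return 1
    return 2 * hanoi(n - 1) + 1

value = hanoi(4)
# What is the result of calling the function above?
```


hanoi(4)
= 2 * hanoi(3) + 1
= 2 * (2 * hanoi(2) + 1) + 1
= 2 * (2 * (2 * hanoi(1) + 1) + 1) + 1
Now compute bottom-up:
hanoi(1) = 1
hanoi(2) = 2 * 1 + 1 = 3
hanoi(3) = 2 * 3 + 1 = 7
hanoi(4) = 2 * 7 + 1 = 15
= 15


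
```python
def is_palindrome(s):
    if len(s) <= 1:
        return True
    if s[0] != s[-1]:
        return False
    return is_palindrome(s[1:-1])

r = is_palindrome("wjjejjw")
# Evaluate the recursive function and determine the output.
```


is_palindrome("wjjejjw")
"wjjejjw": s[0]='w' == s[-1]='w' -> is_palindrome("jjejj")
"jjejj": s[0]='j' == s[-1]='j' -> is_palindrome("jej")
"jej": s[0]='j' == s[-1]='j' -> is_palindrome("e")
"e": len <= 1 -> True
= True


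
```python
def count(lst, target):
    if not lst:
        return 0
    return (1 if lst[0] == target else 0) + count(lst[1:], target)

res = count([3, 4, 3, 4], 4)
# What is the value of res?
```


count([3, 4, 3, 4], 4)
lst[0]=3 != 4: 0 + count([4, 3, 4], 4)
lst[0]=4 == 4: 1 + count([3, 4], 4)
lst[0]=3 != 4: 0 + count([4], 4)
lst[0]=4 == 4: 1 + count([], 4)
= 2


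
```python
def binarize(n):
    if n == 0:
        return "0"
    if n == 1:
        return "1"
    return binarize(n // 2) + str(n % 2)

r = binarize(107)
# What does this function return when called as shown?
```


binarize(107)
= binarize(53) + "1"
= binarize(26) + "1" + "1"
= binarize(13) + "0" + "1" + "1"
= binarize(6) + "1" + "0" + "1" + "1"
= binarize(3) + "0" + "1" + "0" + "1" + "1"
= binarize(1) + "1" + "0" + "1" + "0" + "1" + "1"
= "1" + "1" + "0" + "1" + "0" + "1" + "1"
= "1101011"


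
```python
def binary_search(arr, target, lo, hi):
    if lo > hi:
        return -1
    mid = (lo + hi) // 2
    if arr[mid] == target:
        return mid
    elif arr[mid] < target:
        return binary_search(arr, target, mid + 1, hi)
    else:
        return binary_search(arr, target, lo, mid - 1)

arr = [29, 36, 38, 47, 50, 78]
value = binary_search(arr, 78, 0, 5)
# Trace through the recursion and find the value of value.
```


binary_search(arr, 78, 0, 5)
lo=0, hi=5, mid=2, arr[mid]=38
38 < 78, search right half
lo=3, hi=5, mid=4, arr[mid]=50
50 < 78, search right half
lo=5, hi=5, mid=5, arr[mid]=78
arr[5] == 78, found at index 5
= 5


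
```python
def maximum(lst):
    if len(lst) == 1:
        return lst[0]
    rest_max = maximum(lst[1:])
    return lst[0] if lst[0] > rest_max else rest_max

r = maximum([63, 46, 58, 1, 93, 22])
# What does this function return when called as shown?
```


maximum([63, 46, 58, 1, 93, 22])
= compare 63 with maximum([46, 58, 1, 93, 22])
= compare 46 with maximum([58, 1, 93, 22])
= compare 58 with maximum([1, 93, 22])
= compare 1 with maximum([93, 22])
= compare 93 with maximum([22])
Base: maximum([22]) = 22
compare 93 with 22: max = 93
compare 1 with 93: max = 93
compare 58 with 93: max = 93
compare 46 with 93: max = 93
compare 63 with 93: max = 93
= 93


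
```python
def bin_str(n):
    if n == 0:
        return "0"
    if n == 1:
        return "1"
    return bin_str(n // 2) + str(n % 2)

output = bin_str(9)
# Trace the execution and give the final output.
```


bin_str(9)
= bin_str(4) + "1"
= bin_str(2) + "0" + "1"
= bin_str(1) + "0" + "0" + "1"
= "1" + "0" + "0" + "1"
= "1001"


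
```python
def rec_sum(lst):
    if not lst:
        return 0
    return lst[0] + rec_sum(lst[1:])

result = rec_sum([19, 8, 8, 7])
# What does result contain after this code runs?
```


rec_sum([19, 8, 8, 7])
= 19 + rec_sum([8, 8, 7])
= 19 + 8 + rec_sum([8, 7])
= 19 + 8 + 8 + rec_sum([7])
= 19 + 8 + 8 + 7 + rec_sum([])
= 19 + 8 + 8 + 7 + 0
= 42


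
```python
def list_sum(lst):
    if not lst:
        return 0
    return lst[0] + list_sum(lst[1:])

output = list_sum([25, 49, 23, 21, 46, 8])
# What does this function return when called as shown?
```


list_sum([25, 49, 23, 21, 46, 8])
= 25 + list_sum([49, 23, 21, 46, 8])
= 25 + 49 + list_sum([23, 21, 46, 8])
= 25 + 49 + 23 + list_sum([21, 46, 8])
= 25 + 49 + 23 + 21 + list_sum([46, 8])
= 25 + 49 + 23 + 21 + 46 + list_sum([8])
= 25 + 49 + 23 + 21 + 46 + 8 + list_sum([])
= 25 + 49 + 23 + 21 + 46 + 8 + 0
= 172


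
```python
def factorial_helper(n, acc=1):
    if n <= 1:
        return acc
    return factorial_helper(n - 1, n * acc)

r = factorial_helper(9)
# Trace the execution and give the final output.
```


factorial_helper(9, 1)
= factorial_helper(8, 9 * 1) = factorial_helper(8, 9)
= factorial_helper(7, 8 * 9) = factorial_helper(7, 72)
= factorial_helper(6, 7 * 72) = factorial_helper(6, 504)
= factorial_helper(5, 6 * 504) = factorial_helper(5, 3024)
= factorial_helper(4, 5 * 3024) = factorial_helper(4, 15120)
= factorial_helper(3, 4 * 15120) = factorial_helper(3, 60480)
= factorial_helper(2, 3 * 60480) = factorial_helper(2, 181440)
= factorial_helper(1, 2 * 181440) = factorial_helper(1, 362880)
n <= 1, return acc = 362880


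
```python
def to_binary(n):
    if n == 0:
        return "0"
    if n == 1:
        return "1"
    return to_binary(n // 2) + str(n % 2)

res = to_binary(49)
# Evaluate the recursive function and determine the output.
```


to_binary(49)
= to_binary(24) + "1"
= to_binary(12) + "0" + "1"
= to_binary(6) + "0" + "0" + "1"
= to_binary(3) + "0" + "0" + "0" + "1"
= to_binary(1) + "1" + "0" + "0" + "0" + "1"
= "1" + "1" + "0" + "0" + "0" + "1"
= "110001"


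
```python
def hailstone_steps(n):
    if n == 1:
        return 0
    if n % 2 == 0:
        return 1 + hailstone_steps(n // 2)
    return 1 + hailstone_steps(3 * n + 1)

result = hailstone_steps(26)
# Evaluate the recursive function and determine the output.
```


hailstone_steps(26)
26 is even -> hailstone_steps(13)
13 is odd -> 3*13+1 = 40 -> hailstone_steps(40)
40 is even -> hailstone_steps(20)
20 is even -> hailstone_steps(10)
10 is even -> hailstone_steps(5)
5 is odd -> 3*5+1 = 16 -> hailstone_steps(16)
16 is even -> hailstone_steps(8)
8 is even -> hailstone_steps(4)
4 is even -> hailstone_steps(2)
2 is even -> hailstone_steps(1)
Reached 1 after 10 steps
= 10


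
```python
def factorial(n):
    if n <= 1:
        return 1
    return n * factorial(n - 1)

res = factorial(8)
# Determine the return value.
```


factorial(8)
= 8 * factorial(7)
= 8 * 7 * factorial(6)
= 8 * 7 * 6 * factorial(5)
= 8 * 7 * 6 * 5 * factorial(4)
= 8 * 7 * 6 * 5 * 4 * factorial(3)
= 8 * 7 * 6 * 5 * 4 * 3 * factorial(2)
= 8 * 7 * 6 * 5 * 4 * 3 * 2 * factorial(1)
= 8 * 7 * 6 * 5 * 4 * 3 * 2 * 1
= 40320


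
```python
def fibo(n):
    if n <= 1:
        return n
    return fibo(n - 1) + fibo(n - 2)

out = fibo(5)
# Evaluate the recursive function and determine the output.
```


fibo(5)
= fibo(4) + fibo(3)
= (fibo(3) + fibo(2)) + fibo(3)
Computing bottom-up: fibo(0)=0, fibo(1)=1, fibo(2)=1, fibo(3)=2, fibo(4)=3, fibo(5)=5
= 5


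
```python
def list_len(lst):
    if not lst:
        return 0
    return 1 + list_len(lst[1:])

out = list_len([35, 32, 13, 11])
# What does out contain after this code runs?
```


list_len([35, 32, 13, 11])
= 1 + list_len([32, 13, 11])
= 1 + 1 + list_len([13, 11])
= 1 + 1 + 1 + list_len([11])
= 1 + 1 + 1 + 1 + list_len([])
= 1 + 1 + 1 + 1 + 0
= 4


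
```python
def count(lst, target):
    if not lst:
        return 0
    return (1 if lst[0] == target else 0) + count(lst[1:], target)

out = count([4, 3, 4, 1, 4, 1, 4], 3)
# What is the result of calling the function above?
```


count([4, 3, 4, 1, 4, 1, 4], 3)
lst[0]=4 != 3: 0 + count([3, 4, 1, 4, 1, 4], 3)
lst[0]=3 == 3: 1 + count([4, 1, 4, 1, 4], 3)
lst[0]=4 != 3: 0 + count([1, 4, 1, 4], 3)
lst[0]=1 != 3: 0 + count([4, 1, 4], 3)
lst[0]=4 != 3: 0 + count([1, 4], 3)
lst[0]=1 != 3: 0 + count([4], 3)
lst[0]=4 != 3: 0 + count([], 3)
= 1


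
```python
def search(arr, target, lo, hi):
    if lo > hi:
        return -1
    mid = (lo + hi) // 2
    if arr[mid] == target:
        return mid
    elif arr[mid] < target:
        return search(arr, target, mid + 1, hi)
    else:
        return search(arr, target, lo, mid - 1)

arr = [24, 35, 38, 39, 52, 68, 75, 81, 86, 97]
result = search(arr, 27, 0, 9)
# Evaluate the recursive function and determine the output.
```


search(arr, 27, 0, 9)
lo=0, hi=9, mid=4, arr[mid]=52
52 > 27, search left half
lo=0, hi=3, mid=1, arr[mid]=35
35 > 27, search left half
lo=0, hi=0, mid=0, arr[mid]=24
24 < 27, search right half
lo > hi, target not found, return -1
= -1


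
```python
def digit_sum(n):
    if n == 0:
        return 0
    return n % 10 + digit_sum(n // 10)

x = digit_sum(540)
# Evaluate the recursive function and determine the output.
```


digit_sum(540)
= 0 + digit_sum(54)
= 0 + 4 + digit_sum(5)
= 0 + 4 + 5 + digit_sum(0)
= 0 + 4 + 5 + 0
= 9


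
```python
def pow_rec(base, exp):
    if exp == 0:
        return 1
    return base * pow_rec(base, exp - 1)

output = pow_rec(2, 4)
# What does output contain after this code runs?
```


pow_rec(2, 4)
= 2 * pow_rec(2, 3)
= 2 * 2 * pow_rec(2, 2)
= 2 * 2 * 2 * pow_rec(2, 1)
= 2 * 2 * 2 * 2 * pow_rec(2, 0)
= 2 * 2 * 2 * 2 * 1
= 16


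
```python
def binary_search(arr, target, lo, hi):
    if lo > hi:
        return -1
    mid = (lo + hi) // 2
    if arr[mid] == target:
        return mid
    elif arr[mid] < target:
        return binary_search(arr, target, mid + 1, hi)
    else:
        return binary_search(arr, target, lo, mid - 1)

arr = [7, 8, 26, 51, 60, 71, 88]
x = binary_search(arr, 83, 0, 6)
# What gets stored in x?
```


binary_search(arr, 83, 0, 6)
lo=0, hi=6, mid=3, arr[mid]=51
51 < 83, search right half
lo=4, hi=6, mid=5, arr[mid]=71
71 < 83, search right half
lo=6, hi=6, mid=6, arr[mid]=88
88 > 83, search left half
lo > hi, target not found, return -1
= -1


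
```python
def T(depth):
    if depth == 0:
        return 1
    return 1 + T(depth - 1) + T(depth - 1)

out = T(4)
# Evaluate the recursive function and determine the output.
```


T(4)
= 1 + T(3) + T(3)
= 1 + 2 * T(3)
T(k) = 2^(k+1) - 1
T(0) = 1
T(1) = 3
T(2) = 7
T(3) = 15
T(4) = 31
T(4) = 2^5 - 1 = 31


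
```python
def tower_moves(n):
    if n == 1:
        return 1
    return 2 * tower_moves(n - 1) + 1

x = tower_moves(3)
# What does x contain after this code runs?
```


tower_moves(3)
= 2 * tower_moves(2) + 1
= 2 * (2 * tower_moves(1) + 1) + 1
Now compute bottom-up:
tower_moves(1) = 1
tower_moves(2) = 2 * 1 + 1 = 3
tower_moves(3) = 2 * 3 + 1 = 7
= 7


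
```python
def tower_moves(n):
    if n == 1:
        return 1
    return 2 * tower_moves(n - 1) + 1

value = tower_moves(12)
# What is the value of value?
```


tower_moves(12)
= 2 * tower_moves(11) + 1
= 2 * (2 * tower_moves(10) + 1) + 1
= 2 * (2 * (2 * tower_moves(9) + 1) + 1) + 1
= 2 * (2 * (2 * (2 * tower_moves(8) + 1) + 1) + 1) + 1
= 2 * (2 * (2 * (2 * (2 * tower_moves(7) + 1) + 1) + 1) + 1) + 1
= 2 * (2 * (2 * (2 * (2 * (2 * tower_moves(6) + 1) + 1) + 1) + 1) + 1) + 1
= 2 * (2 * (2 * (2 * (2 * (2 * (2 * tower_moves(5) + 1) + 1) + 1) + 1) + 1) + 1) + 1
= 2 * (2 * (2 * (2 * (2 * (2 * (2 * (2 * tower_moves(4) + 1) + 1) + 1) + 1) + 1) + 1) + 1) + 1
= 2 * (2 * (2 * (2 * (2 * (2 * (2 * (2 * (2 * tower_moves(3) + 1) + 1) + 1) + 1) + 1) + 1) + 1) + 1) + 1
= 2 * (2 * (2 * (2 * (2 * (2 * (2 * (2 * (2 * (2 * tower_moves(2) + 1) + 1) + 1) + 1) + 1) + 1) + 1) + 1) + 1) + 1
= 2 * (2 * (2 * (2 * (2 * (2 * (2 * (2 * (2 * (2 * (2 * tower_moves(1) + 1) + 1) + 1) + 1) + 1) + 1) + 1) + 1) + 1) + 1) + 1
Now compute bottom-up:
tower_moves(1) = 1
tower_moves(2) = 2 * 1 + 1 = 3
tower_moves(3) = 2 * 3 + 1 = 7
tower_moves(4) = 2 * 7 + 1 = 15
tower_moves(5) = 2 * 15 + 1 = 31
tower_moves(6) = 2 * 31 + 1 = 63
tower_moves(7) = 2 * 63 + 1 = 127
tower_moves(8) = 2 * 127 + 1 = 255
tower_moves(9) = 2 * 255 + 1 = 511
tower_moves(10) = 2 * 511 + 1 = 1023
tower_moves(11) = 2 * 1023 + 1 = 2047
tower_moves(12) = 2 * 2047 + 1 = 4095
= 4095


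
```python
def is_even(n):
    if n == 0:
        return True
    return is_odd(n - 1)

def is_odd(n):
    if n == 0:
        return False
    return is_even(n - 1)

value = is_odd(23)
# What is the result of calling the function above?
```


is_odd(23)
= is_even(22)
= is_odd(21)
= is_even(20)
= is_odd(19)
= is_even(18)
= is_odd(17)
= is_even(16)
= is_odd(15)
= is_even(14)
= is_odd(13)
= is_even(12)
= is_odd(11)
= is_even(10)
= is_odd(9)
= is_even(8)
= is_odd(7)
= is_even(6)
= is_odd(5)
= is_even(4)
= is_odd(3)
= is_even(2)
= is_odd(1)
= is_even(0)
n == 0: return True
= True


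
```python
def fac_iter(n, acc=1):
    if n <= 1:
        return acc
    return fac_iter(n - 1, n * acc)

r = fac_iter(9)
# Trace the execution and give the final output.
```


fac_iter(9, 1)
= fac_iter(8, 9 * 1) = fac_iter(8, 9)
= fac_iter(7, 8 * 9) = fac_iter(7, 72)
= fac_iter(6, 7 * 72) = fac_iter(6, 504)
= fac_iter(5, 6 * 504) = fac_iter(5, 3024)
= fac_iter(4, 5 * 3024) = fac_iter(4, 15120)
= fac_iter(3, 4 * 15120) = fac_iter(3, 60480)
= fac_iter(2, 3 * 60480) = fac_iter(2, 181440)
= fac_iter(1, 2 * 181440) = fac_iter(1, 362880)
n <= 1, return acc = 362880


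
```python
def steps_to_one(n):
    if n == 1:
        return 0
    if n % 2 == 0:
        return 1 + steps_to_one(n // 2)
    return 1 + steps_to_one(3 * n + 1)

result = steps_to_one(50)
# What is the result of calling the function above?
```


steps_to_one(50)
50 is even -> steps_to_one(25)
25 is odd -> 3*25+1 = 76 -> steps_to_one(76)
76 is even -> steps_to_one(38)
38 is even -> steps_to_one(19)
19 is odd -> 3*19+1 = 58 -> steps_to_one(58)
58 is even -> steps_to_one(29)
29 is odd -> 3*29+1 = 88 -> steps_to_one(88)
88 is even -> steps_to_one(44)
44 is even -> steps_to_one(22)
22 is even -> steps_to_one(11)
11 is odd -> 3*11+1 = 34 -> steps_to_one(34)
34 is even -> steps_to_one(17)
17 is odd -> 3*17+1 = 52 -> steps_to_one(52)
52 is even -> steps_to_one(26)
26 is even -> steps_to_one(13)
13 is odd -> 3*13+1 = 40 -> steps_to_one(40)
40 is even -> steps_to_one(20)
20 is even -> steps_to_one(10)
10 is even -> steps_to_one(5)
5 is odd -> 3*5+1 = 16 -> steps_to_one(16)
16 is even -> steps_to_one(8)
8 is even -> steps_to_one(4)
4 is even -> steps_to_one(2)
2 is even -> steps_to_one(1)
Reached 1 after 24 steps
= 24


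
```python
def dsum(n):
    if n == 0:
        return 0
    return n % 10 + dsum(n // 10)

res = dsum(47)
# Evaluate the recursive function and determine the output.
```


dsum(47)
= 7 + dsum(4)
= 7 + 4 + dsum(0)
= 7 + 4 + 0
= 11


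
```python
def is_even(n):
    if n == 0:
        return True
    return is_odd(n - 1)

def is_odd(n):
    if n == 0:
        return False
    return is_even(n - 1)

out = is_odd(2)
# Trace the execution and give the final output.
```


is_odd(2)
= is_even(1)
= is_odd(0)
n == 0: return False
= False


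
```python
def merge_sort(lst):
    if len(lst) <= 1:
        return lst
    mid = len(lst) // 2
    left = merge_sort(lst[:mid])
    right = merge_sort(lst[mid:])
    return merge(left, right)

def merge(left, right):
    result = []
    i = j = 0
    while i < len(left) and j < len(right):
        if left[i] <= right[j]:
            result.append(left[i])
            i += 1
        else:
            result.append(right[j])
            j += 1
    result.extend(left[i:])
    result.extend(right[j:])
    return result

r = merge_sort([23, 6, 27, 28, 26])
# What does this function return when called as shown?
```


merge_sort([23, 6, 27, 28, 26])
Split into [23, 6] and [27, 28, 26]
Left sorted: [6, 23]
Right sorted: [26, 27, 28]
Merge [6, 23] and [26, 27, 28]
= [6, 23, 26, 27, 28]


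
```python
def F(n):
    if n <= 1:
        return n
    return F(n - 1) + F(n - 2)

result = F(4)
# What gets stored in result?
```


F(4)
= F(3) + F(2)
= (F(2) + F(1)) + F(2)
Computing bottom-up: F(0)=0, F(1)=1, F(2)=1, F(3)=2, F(4)=3
= 3


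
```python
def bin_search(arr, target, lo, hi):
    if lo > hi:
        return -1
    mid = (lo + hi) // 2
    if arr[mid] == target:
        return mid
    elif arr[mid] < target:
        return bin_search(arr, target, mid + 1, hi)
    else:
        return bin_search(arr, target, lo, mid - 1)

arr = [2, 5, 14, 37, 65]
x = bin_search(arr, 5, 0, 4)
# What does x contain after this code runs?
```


bin_search(arr, 5, 0, 4)
lo=0, hi=4, mid=2, arr[mid]=14
14 > 5, search left half
lo=0, hi=1, mid=0, arr[mid]=2
2 < 5, search right half
lo=1, hi=1, mid=1, arr[mid]=5
arr[1] == 5, found at index 1
= 1


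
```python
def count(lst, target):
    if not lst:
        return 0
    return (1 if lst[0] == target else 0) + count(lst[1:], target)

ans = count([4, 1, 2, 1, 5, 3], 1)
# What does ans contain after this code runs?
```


count([4, 1, 2, 1, 5, 3], 1)
lst[0]=4 != 1: 0 + count([1, 2, 1, 5, 3], 1)
lst[0]=1 == 1: 1 + count([2, 1, 5, 3], 1)
lst[0]=2 != 1: 0 + count([1, 5, 3], 1)
lst[0]=1 == 1: 1 + count([5, 3], 1)
lst[0]=5 != 1: 0 + count([3], 1)
lst[0]=3 != 1: 0 + count([], 1)
= 2


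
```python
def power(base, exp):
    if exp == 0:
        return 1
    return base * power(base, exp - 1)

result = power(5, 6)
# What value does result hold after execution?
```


power(5, 6)
= 5 * power(5, 5)
= 5 * 5 * power(5, 4)
= 5 * 5 * 5 * power(5, 3)
= 5 * 5 * 5 * 5 * power(5, 2)
= 5 * 5 * 5 * 5 * 5 * power(5, 1)
= 5 * 5 * 5 * 5 * 5 * 5 * power(5, 0)
= 5 * 5 * 5 * 5 * 5 * 5 * 1
= 15625


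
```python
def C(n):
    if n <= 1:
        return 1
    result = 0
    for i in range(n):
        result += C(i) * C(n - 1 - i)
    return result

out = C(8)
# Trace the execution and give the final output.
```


C(8)
= sum of C(i) * C(8-1-i) for i in 0..7
First compute sub-values bottom-up:
  C(0) = 1, C(1) = 1
  C(2) = 1*1 + 1*1 = 2
  C(3) = 1*2 + 1*1 + 2*1 = 5
  C(4) = 1*5 + 1*2 + 2*1 + 5*1 = 14
  C(5) = 1*14 + 1*5 + 2*2 + 5*1 + 14*1 = 42
  C(6) = 1*42 + 1*14 + 2*5 + 5*2 + 14*1 + 42*1 = 132
  C(7) = 1*132 + 1*42 + 2*14 + 5*5 + 14*2 + 42*1 + 132*1 = 429
Now C(8):
  C(0)*C(7) = 1*429 = 429
  C(1)*C(6) = 1*132 = 132
  C(2)*C(5) = 2*42 = 84
  C(3)*C(4) = 5*14 = 70
  C(4)*C(3) = 14*5 = 70
  C(5)*C(2) = 42*2 = 84
  C(6)*C(1) = 132*1 = 132
  C(7)*C(0) = 429*1 = 429
= 429 + 132 + 84 + 70 + 70 + 84 + 132 + 429
= 1430


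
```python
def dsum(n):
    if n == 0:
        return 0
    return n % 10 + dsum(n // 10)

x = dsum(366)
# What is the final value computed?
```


dsum(366)
= 6 + dsum(36)
= 6 + 6 + dsum(3)
= 6 + 6 + 3 + dsum(0)
= 6 + 6 + 3 + 0
= 15


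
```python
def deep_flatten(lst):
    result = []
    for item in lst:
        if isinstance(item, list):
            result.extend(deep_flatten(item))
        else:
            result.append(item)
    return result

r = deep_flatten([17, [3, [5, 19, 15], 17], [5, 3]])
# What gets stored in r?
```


deep_flatten([17, [3, [5, 19, 15], 17], [5, 3]])
Processing each element:
  17 is not a list -> append 17
  [3, [5, 19, 15], 17] is a list -> deep_flatten recursively -> [3, 5, 19, 15, 17]
  [5, 3] is a list -> deep_flatten recursively -> [5, 3]
= [17, 3, 5, 19, 15, 17, 5, 3]


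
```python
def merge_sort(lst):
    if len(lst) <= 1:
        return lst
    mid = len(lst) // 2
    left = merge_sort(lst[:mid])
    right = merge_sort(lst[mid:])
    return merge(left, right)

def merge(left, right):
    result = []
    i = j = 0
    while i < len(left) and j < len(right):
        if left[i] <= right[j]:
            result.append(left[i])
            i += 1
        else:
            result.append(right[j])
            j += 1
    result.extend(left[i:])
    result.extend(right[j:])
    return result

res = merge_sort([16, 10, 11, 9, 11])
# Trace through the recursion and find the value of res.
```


merge_sort([16, 10, 11, 9, 11])
Split into [16, 10] and [11, 9, 11]
Left sorted: [10, 16]
Right sorted: [9, 11, 11]
Merge [10, 16] and [9, 11, 11]
= [9, 10, 11, 11, 16]


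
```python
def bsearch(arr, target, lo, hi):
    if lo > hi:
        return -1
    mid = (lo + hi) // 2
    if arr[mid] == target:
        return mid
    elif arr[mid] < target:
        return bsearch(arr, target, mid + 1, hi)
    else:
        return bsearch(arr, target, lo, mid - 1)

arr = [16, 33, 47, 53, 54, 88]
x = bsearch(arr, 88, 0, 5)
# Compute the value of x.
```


bsearch(arr, 88, 0, 5)
lo=0, hi=5, mid=2, arr[mid]=47
47 < 88, search right half
lo=3, hi=5, mid=4, arr[mid]=54
54 < 88, search right half
lo=5, hi=5, mid=5, arr[mid]=88
arr[5] == 88, found at index 5
= 5


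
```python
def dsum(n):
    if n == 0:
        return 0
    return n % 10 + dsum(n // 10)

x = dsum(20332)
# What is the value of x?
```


dsum(20332)
= 2 + dsum(2033)
= 2 + 3 + dsum(203)
= 2 + 3 + 3 + dsum(20)
= 2 + 3 + 3 + 0 + dsum(2)
= 2 + 3 + 3 + 0 + 2 + dsum(0)
= 2 + 3 + 3 + 0 + 2 + 0
= 10


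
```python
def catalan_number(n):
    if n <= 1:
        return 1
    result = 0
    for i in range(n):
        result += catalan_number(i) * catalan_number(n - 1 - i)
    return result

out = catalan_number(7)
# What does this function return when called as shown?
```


catalan_number(7)
= sum of catalan_number(i) * catalan_number(7-1-i) for i in 0..6
First compute sub-values bottom-up:
  catalan_number(0) = 1, catalan_number(1) = 1
  catalan_number(2) = 1*1 + 1*1 = 2
  catalan_number(3) = 1*2 + 1*1 + 2*1 = 5
  catalan_number(4) = 1*5 + 1*2 + 2*1 + 5*1 = 14
  catalan_number(5) = 1*14 + 1*5 + 2*2 + 5*1 + 14*1 = 42
  catalan_number(6) = 1*42 + 1*14 + 2*5 + 5*2 + 14*1 + 42*1 = 132
Now catalan_number(7):
  catalan_number(0)*catalan_number(6) = 1*132 = 132
  catalan_number(1)*catalan_number(5) = 1*42 = 42
  catalan_number(2)*catalan_number(4) = 2*14 = 28
  catalan_number(3)*catalan_number(3) = 5*5 = 25
  catalan_number(4)*catalan_number(2) = 14*2 = 28
  catalan_number(5)*catalan_number(1) = 42*1 = 42
  catalan_number(6)*catalan_number(0) = 132*1 = 132
= 132 + 42 + 28 + 25 + 28 + 42 + 132
= 429


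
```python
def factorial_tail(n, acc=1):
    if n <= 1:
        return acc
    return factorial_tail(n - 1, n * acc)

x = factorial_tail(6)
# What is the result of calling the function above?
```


factorial_tail(6, 1)
= factorial_tail(5, 6 * 1) = factorial_tail(5, 6)
= factorial_tail(4, 5 * 6) = factorial_tail(4, 30)
= factorial_tail(3, 4 * 30) = factorial_tail(3, 120)
= factorial_tail(2, 3 * 120) = factorial_tail(2, 360)
= factorial_tail(1, 2 * 360) = factorial_tail(1, 720)
n <= 1, return acc = 720


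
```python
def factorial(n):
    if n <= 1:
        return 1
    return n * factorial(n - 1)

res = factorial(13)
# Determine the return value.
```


factorial(13)
= 13 * factorial(12)
= 13 * 12 * factorial(11)
= 13 * 12 * 11 * factorial(10)
= 13 * 12 * 11 * 10 * factorial(9)
= 13 * 12 * 11 * 10 * 9 * factorial(8)
= 13 * 12 * 11 * 10 * 9 * 8 * factorial(7)
= 13 * 12 * 11 * 10 * 9 * 8 * 7 * factorial(6)
= 13 * 12 * 11 * 10 * 9 * 8 * 7 * 6 * factorial(5)
= 13 * 12 * 11 * 10 * 9 * 8 * 7 * 6 * 5 * factorial(4)
= 13 * 12 * 11 * 10 * 9 * 8 * 7 * 6 * 5 * 4 * factorial(3)
= 13 * 12 * 11 * 10 * 9 * 8 * 7 * 6 * 5 * 4 * 3 * factorial(2)
= 13 * 12 * 11 * 10 * 9 * 8 * 7 * 6 * 5 * 4 * 3 * 2 * factorial(1)
= 13 * 12 * 11 * 10 * 9 * 8 * 7 * 6 * 5 * 4 * 3 * 2 * 1
= 6227020800


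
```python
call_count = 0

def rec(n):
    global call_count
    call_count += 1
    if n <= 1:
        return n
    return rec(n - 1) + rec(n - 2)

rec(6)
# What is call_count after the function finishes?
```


rec(6) calls rec(5) and rec(4); each non-base call branches into two more.
Let C(k) = total number of calls made by rec(k), including the call to rec(k) itself.
Base cases: C(0) = 1, C(1) = 1
Recurrence: C(k) = 1 + C(k-1) + C(k-2)
  C(2) = 1 + C(1) + C(0) = 1 + 1 + 1 = 3
  C(3) = 1 + C(2) + C(1) = 1 + 3 + 1 = 5
  C(4) = 1 + C(3) + C(2) = 1 + 5 + 3 = 9
  C(5) = 1 + C(4) + C(3) = 1 + 9 + 5 = 15
  C(6) = 1 + C(5) + C(4) = 1 + 15 + 9 = 25
Total calls = C(6) = 25


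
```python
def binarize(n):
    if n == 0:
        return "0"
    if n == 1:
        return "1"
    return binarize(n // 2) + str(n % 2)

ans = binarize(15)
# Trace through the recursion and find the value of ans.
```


binarize(15)
= binarize(7) + "1"
= binarize(3) + "1" + "1"
= binarize(1) + "1" + "1" + "1"
= "1" + "1" + "1" + "1"
= "1111"


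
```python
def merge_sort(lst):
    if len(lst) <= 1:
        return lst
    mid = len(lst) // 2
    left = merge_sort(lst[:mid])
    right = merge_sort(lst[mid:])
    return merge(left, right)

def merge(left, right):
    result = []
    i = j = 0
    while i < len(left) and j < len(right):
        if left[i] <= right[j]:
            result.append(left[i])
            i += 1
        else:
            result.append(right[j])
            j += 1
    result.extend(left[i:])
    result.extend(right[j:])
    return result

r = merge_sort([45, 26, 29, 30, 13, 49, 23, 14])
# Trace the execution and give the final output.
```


merge_sort([45, 26, 29, 30, 13, 49, 23, 14])
Split into [45, 26, 29, 30] and [13, 49, 23, 14]
Left sorted: [26, 29, 30, 45]
Right sorted: [13, 14, 23, 49]
Merge [26, 29, 30, 45] and [13, 14, 23, 49]
= [13, 14, 23, 26, 29, 30, 45, 49]


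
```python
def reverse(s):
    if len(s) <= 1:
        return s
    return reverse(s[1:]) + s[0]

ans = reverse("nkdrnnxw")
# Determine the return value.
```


reverse("nkdrnnxw")
= reverse("kdrnnxw") + "n"
= reverse("drnnxw") + "k" + "n"
= reverse("rnnxw") + "d" + "k" + "n"
= reverse("nnxw") + "r" + "d" + "k" + "n"
= reverse("nxw") + "n" + "r" + "d" + "k" + "n"
= reverse("xw") + "n" + "n" + "r" + "d" + "k" + "n"
= reverse("w") + "x" + "n" + "n" + "r" + "d" + "k" + "n"
= "w" + "x" + "n" + "n" + "r" + "d" + "k" + "n"
= "wxnnrdkn"


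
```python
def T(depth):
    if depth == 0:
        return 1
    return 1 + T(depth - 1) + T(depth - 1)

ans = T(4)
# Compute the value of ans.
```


T(4)
= 1 + T(3) + T(3)
= 1 + 2 * T(3)
T(k) = 2^(k+1) - 1
T(0) = 1
T(1) = 3
T(2) = 7
T(3) = 15
T(4) = 31
T(4) = 2^5 - 1 = 31


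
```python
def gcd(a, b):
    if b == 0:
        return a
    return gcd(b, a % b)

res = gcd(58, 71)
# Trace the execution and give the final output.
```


gcd(58, 71)
= gcd(71, 58 % 71) = gcd(71, 58)
= gcd(58, 71 % 58) = gcd(58, 13)
= gcd(13, 58 % 13) = gcd(13, 6)
= gcd(6, 13 % 6) = gcd(6, 1)
= gcd(1, 6 % 1) = gcd(1, 0)
b == 0, return a = 1


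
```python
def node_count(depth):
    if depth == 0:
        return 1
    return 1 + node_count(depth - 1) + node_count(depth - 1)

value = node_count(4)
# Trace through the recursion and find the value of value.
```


node_count(4)
= 1 + node_count(3) + node_count(3)
= 1 + 2 * node_count(3)
node_count(k) = 2^(k+1) - 1
node_count(0) = 1
node_count(1) = 3
node_count(2) = 7
node_count(3) = 15
node_count(4) = 31
node_count(4) = 2^5 - 1 = 31


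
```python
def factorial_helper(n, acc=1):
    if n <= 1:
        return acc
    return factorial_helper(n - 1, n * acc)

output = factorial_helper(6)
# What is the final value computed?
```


factorial_helper(6, 1)
= factorial_helper(5, 6 * 1) = factorial_helper(5, 6)
= factorial_helper(4, 5 * 6) = factorial_helper(4, 30)
= factorial_helper(3, 4 * 30) = factorial_helper(3, 120)
= factorial_helper(2, 3 * 120) = factorial_helper(2, 360)
= factorial_helper(1, 2 * 360) = factorial_helper(1, 720)
n <= 1, return acc = 720


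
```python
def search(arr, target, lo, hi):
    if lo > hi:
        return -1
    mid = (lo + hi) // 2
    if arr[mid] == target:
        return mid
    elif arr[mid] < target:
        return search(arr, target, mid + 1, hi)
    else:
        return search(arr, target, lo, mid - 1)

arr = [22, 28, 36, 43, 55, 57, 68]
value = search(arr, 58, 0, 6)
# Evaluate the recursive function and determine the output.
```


search(arr, 58, 0, 6)
lo=0, hi=6, mid=3, arr[mid]=43
43 < 58, search right half
lo=4, hi=6, mid=5, arr[mid]=57
57 < 58, search right half
lo=6, hi=6, mid=6, arr[mid]=68
68 > 58, search left half
lo > hi, target not found, return -1
= -1


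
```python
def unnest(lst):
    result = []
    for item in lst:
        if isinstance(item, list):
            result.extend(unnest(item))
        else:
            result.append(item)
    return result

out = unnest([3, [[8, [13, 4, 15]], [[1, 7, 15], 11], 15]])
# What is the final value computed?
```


unnest([3, [[8, [13, 4, 15]], [[1, 7, 15], 11], 15]])
Processing each element:
  3 is not a list -> append 3
  [[8, [13, 4, 15]], [[1, 7, 15], 11], 15] is a list -> unnest recursively -> [8, 13, 4, 15, 1, 7, 15, 11, 15]
= [3, 8, 13, 4, 15, 1, 7, 15, 11, 15]


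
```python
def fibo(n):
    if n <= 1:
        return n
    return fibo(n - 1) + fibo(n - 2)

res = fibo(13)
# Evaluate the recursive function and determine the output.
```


fibo(13)
= fibo(12) + fibo(11)
= (fibo(11) + fibo(10)) + fibo(11)
Computing bottom-up: fibo(0)=0, fibo(1)=1, fibo(2)=1, fibo(3)=2, fibo(4)=3, fibo(5)=5, fibo(6)=8, fibo(7)=13, fibo(8)=21, fibo(9)=34, fibo(10)=55, fibo(11)=89, fibo(12)=144, fibo(13)=233
= 233


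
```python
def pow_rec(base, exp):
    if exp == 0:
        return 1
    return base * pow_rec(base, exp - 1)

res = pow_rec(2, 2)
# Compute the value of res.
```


pow_rec(2, 2)
= 2 * pow_rec(2, 1)
= 2 * 2 * pow_rec(2, 0)
= 2 * 2 * 1
= 4


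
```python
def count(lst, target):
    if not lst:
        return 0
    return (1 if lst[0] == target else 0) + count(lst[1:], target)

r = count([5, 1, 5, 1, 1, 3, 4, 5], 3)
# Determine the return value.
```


count([5, 1, 5, 1, 1, 3, 4, 5], 3)
lst[0]=5 != 3: 0 + count([1, 5, 1, 1, 3, 4, 5], 3)
lst[0]=1 != 3: 0 + count([5, 1, 1, 3, 4, 5], 3)
lst[0]=5 != 3: 0 + count([1, 1, 3, 4, 5], 3)
lst[0]=1 != 3: 0 + count([1, 3, 4, 5], 3)
lst[0]=1 != 3: 0 + count([3, 4, 5], 3)
lst[0]=3 == 3: 1 + count([4, 5], 3)
lst[0]=4 != 3: 0 + count([5], 3)
lst[0]=5 != 3: 0 + count([], 3)
= 1


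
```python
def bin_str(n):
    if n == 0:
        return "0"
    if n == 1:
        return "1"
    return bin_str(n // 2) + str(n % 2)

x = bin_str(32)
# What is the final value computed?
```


bin_str(32)
= bin_str(16) + "0"
= bin_str(8) + "0" + "0"
= bin_str(4) + "0" + "0" + "0"
= bin_str(2) + "0" + "0" + "0" + "0"
= bin_str(1) + "0" + "0" + "0" + "0" + "0"
= "1" + "0" + "0" + "0" + "0" + "0"
= "100000"


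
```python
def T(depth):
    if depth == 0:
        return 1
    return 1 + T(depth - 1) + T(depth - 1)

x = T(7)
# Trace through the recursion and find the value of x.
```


T(7)
= 1 + T(6) + T(6)
= 1 + 2 * T(6)
T(k) = 2^(k+1) - 1
T(0) = 1
T(1) = 3
T(2) = 7
T(3) = 15
T(4) = 31
T(7) = 2^8 - 1 = 255


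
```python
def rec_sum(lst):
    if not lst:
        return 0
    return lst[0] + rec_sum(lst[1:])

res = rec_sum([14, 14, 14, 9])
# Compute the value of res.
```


rec_sum([14, 14, 14, 9])
= 14 + rec_sum([14, 14, 9])
= 14 + 14 + rec_sum([14, 9])
= 14 + 14 + 14 + rec_sum([9])
= 14 + 14 + 14 + 9 + rec_sum([])
= 14 + 14 + 14 + 9 + 0
= 51


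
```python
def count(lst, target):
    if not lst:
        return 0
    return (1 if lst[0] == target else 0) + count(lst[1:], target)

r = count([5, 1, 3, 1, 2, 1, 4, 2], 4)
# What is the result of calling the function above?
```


count([5, 1, 3, 1, 2, 1, 4, 2], 4)
lst[0]=5 != 4: 0 + count([1, 3, 1, 2, 1, 4, 2], 4)
lst[0]=1 != 4: 0 + count([3, 1, 2, 1, 4, 2], 4)
lst[0]=3 != 4: 0 + count([1, 2, 1, 4, 2], 4)
lst[0]=1 != 4: 0 + count([2, 1, 4, 2], 4)
lst[0]=2 != 4: 0 + count([1, 4, 2], 4)
lst[0]=1 != 4: 0 + count([4, 2], 4)
lst[0]=4 == 4: 1 + count([2], 4)
lst[0]=2 != 4: 0 + count([], 4)
= 1
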